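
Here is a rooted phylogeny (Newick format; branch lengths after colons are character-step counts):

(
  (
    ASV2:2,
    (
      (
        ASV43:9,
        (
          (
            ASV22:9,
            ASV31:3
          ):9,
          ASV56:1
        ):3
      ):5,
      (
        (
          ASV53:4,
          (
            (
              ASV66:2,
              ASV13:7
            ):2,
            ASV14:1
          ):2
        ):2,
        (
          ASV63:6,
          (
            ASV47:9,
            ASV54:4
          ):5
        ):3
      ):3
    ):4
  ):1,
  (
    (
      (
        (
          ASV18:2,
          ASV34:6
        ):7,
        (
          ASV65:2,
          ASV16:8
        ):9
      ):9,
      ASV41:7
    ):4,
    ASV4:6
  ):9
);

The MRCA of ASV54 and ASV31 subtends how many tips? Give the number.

11

The MRCA of ASV54 and ASV31 is the node subtending ((ASV43,((ASV22,ASV31),ASV56)),((ASV53,((ASV66,ASV13),ASV14)),(ASV63,(ASV47,ASV54)))).
That clade contains 11 terminal taxa: ASV13, ASV14, ASV22, ASV31, ASV43, ASV47, ASV53, ASV54, ASV56, ASV63, ASV66.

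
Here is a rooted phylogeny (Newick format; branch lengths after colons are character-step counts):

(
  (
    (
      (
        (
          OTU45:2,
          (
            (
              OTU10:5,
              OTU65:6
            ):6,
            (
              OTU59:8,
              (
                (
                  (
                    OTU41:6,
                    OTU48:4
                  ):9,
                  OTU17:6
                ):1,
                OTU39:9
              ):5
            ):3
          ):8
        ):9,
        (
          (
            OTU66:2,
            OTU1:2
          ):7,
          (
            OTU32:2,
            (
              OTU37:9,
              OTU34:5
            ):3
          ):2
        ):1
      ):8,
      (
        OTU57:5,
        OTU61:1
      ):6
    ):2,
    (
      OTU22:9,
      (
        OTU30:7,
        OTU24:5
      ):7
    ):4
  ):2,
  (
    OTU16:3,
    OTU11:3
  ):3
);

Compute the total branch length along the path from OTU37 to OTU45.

26

The path runs OTU37 → … → MRCA → … → OTU45; the MRCA is the node subtending ((OTU45,((OTU10,OTU65),(OTU59,(((OTU41,OTU48),OTU17),OTU39)))),((OTU66,OTU1),(OTU32,(OTU37,OTU34)))).
Branch lengths along that path: 9 + 3 + 2 + 1 + 9 + 2 = 26.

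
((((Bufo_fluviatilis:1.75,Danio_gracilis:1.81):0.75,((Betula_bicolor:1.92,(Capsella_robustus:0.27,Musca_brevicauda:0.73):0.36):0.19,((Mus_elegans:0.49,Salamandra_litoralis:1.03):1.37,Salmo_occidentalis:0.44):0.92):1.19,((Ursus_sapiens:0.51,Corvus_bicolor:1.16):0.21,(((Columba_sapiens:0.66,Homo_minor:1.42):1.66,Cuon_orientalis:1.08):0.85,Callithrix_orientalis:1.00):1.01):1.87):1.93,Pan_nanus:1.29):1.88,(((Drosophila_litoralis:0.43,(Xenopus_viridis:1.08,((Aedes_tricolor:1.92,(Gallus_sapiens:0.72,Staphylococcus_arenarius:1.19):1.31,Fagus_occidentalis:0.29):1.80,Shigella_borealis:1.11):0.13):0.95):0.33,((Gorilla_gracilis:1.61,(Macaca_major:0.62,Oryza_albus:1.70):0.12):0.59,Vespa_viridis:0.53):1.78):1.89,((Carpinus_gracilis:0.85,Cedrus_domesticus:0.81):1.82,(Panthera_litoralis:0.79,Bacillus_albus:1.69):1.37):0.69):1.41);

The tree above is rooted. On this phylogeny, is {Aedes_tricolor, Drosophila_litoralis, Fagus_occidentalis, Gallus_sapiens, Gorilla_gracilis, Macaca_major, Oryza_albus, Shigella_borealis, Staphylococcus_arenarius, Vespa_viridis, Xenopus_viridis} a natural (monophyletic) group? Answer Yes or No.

Yes

The most recent common ancestor of these taxa subtends ((Drosophila_litoralis,(Xenopus_viridis,((Aedes_tricolor,(Gallus_sapiens,Staphylococcus_arenarius),Fagus_occidentalis),Shigella_borealis))),((Gorilla_gracilis,(Macaca_major,Oryza_albus)),Vespa_viridis)).
That clade has exactly 11 tips — every listed taxon and nothing else — so the group is monophyletic.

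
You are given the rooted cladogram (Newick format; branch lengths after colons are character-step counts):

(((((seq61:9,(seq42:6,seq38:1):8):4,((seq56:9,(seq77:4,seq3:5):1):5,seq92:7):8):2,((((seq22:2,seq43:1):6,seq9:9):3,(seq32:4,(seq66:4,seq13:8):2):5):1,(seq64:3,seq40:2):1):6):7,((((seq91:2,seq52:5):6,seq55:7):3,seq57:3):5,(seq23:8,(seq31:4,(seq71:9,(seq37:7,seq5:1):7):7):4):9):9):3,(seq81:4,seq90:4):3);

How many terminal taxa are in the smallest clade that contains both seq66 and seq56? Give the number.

15

The MRCA of seq66 and seq56 is the node subtending (((seq61,(seq42,seq38)),((seq56,(seq77,seq3)),seq92)),((((seq22,seq43),seq9),(seq32,(seq66,seq13))),(seq64,seq40))).
That clade contains 15 terminal taxa: seq13, seq22, seq3, seq32, seq38, seq40, seq42, seq43, seq56, seq61, seq64, seq66, seq77, seq9, seq92.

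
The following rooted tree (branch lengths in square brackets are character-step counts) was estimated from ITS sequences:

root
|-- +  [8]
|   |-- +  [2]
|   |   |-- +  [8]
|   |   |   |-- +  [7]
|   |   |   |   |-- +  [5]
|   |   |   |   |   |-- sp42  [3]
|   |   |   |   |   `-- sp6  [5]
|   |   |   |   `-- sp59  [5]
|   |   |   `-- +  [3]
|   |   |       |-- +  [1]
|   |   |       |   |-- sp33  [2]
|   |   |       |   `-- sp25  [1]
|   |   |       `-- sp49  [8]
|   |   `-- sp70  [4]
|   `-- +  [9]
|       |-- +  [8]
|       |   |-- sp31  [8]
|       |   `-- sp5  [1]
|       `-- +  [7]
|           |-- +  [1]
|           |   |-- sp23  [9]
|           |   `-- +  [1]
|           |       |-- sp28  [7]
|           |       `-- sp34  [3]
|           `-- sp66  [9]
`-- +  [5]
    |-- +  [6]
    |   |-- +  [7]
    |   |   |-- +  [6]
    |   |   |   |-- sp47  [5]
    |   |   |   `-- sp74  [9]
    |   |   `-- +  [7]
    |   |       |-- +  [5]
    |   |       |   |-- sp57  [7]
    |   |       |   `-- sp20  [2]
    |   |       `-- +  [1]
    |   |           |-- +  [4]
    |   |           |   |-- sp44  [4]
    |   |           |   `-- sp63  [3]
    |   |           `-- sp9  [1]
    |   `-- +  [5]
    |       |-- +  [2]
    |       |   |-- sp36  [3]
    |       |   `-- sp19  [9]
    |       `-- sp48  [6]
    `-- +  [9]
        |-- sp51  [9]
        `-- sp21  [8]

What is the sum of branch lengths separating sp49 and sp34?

The path runs sp49 → … → MRCA → … → sp34; the MRCA is the node subtending (((((sp42,sp6),sp59),((sp33,sp25),sp49)),sp70),((sp31,sp5),((sp23,(sp28,sp34)),sp66))).
Branch lengths along that path: 8 + 3 + 8 + 2 + 9 + 7 + 1 + 1 + 3 = 42.

42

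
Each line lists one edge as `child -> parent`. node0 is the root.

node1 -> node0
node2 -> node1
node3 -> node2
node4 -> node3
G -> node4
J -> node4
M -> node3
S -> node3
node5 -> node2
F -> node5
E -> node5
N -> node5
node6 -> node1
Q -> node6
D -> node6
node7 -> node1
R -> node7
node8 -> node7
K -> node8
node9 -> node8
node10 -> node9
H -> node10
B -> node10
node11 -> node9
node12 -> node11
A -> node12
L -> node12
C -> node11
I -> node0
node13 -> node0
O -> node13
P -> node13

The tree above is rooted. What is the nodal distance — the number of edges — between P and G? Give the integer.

The MRCA of P and G is the root of the tree.
From P up to that node: 2 branches. From G up to the same node: 5 branches. Total: 2 + 5 = 7.

7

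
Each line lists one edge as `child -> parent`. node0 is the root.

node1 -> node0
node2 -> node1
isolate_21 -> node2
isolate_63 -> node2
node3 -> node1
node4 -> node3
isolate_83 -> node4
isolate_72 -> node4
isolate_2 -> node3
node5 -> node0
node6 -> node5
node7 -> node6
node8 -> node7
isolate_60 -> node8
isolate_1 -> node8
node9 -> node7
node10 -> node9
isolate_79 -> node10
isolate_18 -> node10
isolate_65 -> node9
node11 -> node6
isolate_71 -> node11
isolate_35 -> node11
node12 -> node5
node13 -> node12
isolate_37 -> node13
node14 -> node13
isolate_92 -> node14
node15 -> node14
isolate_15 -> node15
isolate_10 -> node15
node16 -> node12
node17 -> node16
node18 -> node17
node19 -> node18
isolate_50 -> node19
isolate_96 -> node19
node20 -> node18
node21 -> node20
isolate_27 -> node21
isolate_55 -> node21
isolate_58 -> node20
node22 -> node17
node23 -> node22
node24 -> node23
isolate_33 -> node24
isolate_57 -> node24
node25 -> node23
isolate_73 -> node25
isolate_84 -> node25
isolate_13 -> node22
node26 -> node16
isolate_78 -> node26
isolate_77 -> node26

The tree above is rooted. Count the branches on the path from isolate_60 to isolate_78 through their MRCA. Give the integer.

The MRCA of isolate_60 and isolate_78 is the node subtending ((((isolate_60,isolate_1),((isolate_79,isolate_18),isolate_65)),(isolate_71,isolate_35)),((isolate_37,(isolate_92,(isolate_15,isolate_10))),((((isolate_50,isolate_96),((isolate_27,isolate_55),isolate_58)),(((isolate_33,isolate_57),(isolate_73,isolate_84)),isolate_13)),(isolate_78,isolate_77)))).
From isolate_60 up to that node: 4 branches. From isolate_78 up to the same node: 4 branches. Total: 4 + 4 = 8.

8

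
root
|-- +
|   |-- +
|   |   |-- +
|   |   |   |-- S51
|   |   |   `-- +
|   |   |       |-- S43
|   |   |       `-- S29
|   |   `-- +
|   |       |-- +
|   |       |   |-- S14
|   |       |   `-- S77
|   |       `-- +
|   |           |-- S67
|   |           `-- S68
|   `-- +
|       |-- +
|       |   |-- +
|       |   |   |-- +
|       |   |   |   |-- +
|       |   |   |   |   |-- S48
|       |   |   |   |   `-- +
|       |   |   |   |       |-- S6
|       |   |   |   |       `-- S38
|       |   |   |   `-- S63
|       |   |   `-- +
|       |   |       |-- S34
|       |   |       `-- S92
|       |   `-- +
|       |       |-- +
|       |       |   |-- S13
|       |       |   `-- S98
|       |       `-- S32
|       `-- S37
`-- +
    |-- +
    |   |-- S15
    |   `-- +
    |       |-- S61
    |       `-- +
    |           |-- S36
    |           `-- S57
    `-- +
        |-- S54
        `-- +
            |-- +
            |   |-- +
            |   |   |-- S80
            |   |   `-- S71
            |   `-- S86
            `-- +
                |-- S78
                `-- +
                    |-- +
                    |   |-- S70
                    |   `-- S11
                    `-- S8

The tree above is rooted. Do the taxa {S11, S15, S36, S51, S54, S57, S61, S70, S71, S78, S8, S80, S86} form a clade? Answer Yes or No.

The MRCA of the listed taxa is the root, so the smallest clade containing them is the whole tree.
That clade also contains S13, S14, S29, S32, S34, S37, S38, S43, S48, S6, S63, S67, S68, S77, S92, S98, which are not in the proposed group, so the group is not monophyletic.

No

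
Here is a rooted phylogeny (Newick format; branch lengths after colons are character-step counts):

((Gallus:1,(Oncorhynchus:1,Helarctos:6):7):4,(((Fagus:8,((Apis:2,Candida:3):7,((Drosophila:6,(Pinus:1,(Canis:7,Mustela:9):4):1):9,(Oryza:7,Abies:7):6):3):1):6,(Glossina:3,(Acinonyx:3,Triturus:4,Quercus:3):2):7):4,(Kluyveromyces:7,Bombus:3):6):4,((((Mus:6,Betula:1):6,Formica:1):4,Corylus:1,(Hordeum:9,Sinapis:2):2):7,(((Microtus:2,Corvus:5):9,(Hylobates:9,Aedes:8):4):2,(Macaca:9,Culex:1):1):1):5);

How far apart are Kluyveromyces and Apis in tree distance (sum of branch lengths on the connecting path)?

33

The path runs Kluyveromyces → … → MRCA → … → Apis; the MRCA is the node subtending (((Fagus,((Apis,Candida),((Drosophila,(Pinus,(Canis,Mustela))),(Oryza,Abies)))),(Glossina,(Acinonyx,Triturus,Quercus))),(Kluyveromyces,Bombus)).
Branch lengths along that path: 7 + 6 + 4 + 6 + 1 + 7 + 2 = 33.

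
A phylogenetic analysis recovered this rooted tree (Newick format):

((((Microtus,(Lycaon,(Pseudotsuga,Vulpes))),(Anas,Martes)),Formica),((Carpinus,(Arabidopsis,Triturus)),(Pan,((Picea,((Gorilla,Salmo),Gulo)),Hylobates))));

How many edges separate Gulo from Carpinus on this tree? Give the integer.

7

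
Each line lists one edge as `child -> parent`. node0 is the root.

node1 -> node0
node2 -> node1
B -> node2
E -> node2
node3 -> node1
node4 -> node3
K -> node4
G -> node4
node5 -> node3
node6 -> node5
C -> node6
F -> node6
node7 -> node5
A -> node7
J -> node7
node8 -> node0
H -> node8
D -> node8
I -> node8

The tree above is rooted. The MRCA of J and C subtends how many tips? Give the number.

4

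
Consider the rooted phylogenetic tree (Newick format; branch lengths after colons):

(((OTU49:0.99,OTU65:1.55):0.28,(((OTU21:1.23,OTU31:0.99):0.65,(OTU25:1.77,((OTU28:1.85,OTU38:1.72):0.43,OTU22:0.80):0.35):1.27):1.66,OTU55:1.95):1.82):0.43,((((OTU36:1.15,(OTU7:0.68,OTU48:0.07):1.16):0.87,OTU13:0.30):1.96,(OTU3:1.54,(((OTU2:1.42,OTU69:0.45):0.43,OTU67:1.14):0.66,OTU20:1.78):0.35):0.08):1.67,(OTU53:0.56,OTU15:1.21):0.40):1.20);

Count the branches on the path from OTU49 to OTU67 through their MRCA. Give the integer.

9

The MRCA of OTU49 and OTU67 is the root of the tree.
From OTU49 up to that node: 3 branches. From OTU67 up to the same node: 6 branches. Total: 3 + 6 = 9.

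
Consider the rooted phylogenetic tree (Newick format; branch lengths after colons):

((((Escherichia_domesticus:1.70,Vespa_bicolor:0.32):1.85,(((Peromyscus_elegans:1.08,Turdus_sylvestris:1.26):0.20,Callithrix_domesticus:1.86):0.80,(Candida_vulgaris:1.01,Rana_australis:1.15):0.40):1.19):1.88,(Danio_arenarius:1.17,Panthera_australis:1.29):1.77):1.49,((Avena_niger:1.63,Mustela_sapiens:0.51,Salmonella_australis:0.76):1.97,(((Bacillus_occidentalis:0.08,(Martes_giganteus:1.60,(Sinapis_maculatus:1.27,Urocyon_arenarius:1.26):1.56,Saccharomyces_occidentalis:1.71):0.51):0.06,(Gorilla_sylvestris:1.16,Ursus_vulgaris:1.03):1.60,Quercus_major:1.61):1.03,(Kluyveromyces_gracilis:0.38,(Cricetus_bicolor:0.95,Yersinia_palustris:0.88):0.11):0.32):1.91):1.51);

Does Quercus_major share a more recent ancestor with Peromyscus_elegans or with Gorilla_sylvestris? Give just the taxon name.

Gorilla_sylvestris

The MRCA of Quercus_major and Gorilla_sylvestris subtends ((Bacillus_occidentalis,(Martes_giganteus,(Sinapis_maculatus,Urocyon_arenarius),Saccharomyces_occidentalis)),(Gorilla_sylvestris,Ursus_vulgaris),Quercus_major) (8 taxa).
The MRCA of Quercus_major and Peromyscus_elegans is the root, subtending the entire tree (23 taxa).
The first is nested inside the second, so Quercus_major shares a more recent common ancestor with Gorilla_sylvestris.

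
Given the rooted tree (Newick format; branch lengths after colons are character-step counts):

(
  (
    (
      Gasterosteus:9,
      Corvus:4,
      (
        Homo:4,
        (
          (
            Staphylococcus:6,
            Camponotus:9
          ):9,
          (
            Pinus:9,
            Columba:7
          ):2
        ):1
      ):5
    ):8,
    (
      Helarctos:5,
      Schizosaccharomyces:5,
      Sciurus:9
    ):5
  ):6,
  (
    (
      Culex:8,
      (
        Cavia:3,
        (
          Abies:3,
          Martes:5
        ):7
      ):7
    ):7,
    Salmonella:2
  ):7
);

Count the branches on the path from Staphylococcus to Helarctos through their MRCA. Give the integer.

The MRCA of Staphylococcus and Helarctos is the node subtending ((Gasterosteus,Corvus,(Homo,((Staphylococcus,Camponotus),(Pinus,Columba)))),(Helarctos,Schizosaccharomyces,Sciurus)).
From Staphylococcus up to that node: 5 branches. From Helarctos up to the same node: 2 branches. Total: 5 + 2 = 7.

7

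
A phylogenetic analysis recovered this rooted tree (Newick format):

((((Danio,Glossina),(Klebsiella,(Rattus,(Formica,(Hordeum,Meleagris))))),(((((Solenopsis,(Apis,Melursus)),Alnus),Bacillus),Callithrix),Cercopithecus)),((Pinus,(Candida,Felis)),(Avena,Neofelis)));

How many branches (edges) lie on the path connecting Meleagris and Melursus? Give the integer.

13

The MRCA of Meleagris and Melursus is the node subtending (((Danio,Glossina),(Klebsiella,(Rattus,(Formica,(Hordeum,Meleagris))))),(((((Solenopsis,(Apis,Melursus)),Alnus),Bacillus),Callithrix),Cercopithecus)).
From Meleagris up to that node: 6 branches. From Melursus up to the same node: 7 branches. Total: 6 + 7 = 13.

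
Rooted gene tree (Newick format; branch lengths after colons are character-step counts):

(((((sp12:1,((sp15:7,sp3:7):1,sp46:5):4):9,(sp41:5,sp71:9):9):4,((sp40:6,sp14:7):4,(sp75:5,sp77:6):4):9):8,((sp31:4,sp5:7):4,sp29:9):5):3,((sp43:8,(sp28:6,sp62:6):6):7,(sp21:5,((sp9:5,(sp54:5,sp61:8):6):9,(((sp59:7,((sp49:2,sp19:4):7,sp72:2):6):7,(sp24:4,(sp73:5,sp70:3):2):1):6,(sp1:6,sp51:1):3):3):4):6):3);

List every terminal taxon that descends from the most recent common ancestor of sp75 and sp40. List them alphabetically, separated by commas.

sp14, sp40, sp75, sp77

Tracing sp75: it sits inside (sp75,sp77).
Tracing sp40: it sits inside (sp40,sp14).
The smallest clade enclosing both is ((sp40,sp14),(sp75,sp77)); the answer is its 4 terminal taxa in alphabetical order.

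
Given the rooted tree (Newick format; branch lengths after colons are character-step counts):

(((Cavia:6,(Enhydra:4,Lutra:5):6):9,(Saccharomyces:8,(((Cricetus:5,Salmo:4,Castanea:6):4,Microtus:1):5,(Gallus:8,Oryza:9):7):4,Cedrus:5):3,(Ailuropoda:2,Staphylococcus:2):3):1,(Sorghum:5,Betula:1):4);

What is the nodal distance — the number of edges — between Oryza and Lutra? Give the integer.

7

The MRCA of Oryza and Lutra is the node subtending ((Cavia,(Enhydra,Lutra)),(Saccharomyces,(((Cricetus,Salmo,Castanea),Microtus),(Gallus,Oryza)),Cedrus),(Ailuropoda,Staphylococcus)).
From Oryza up to that node: 4 branches. From Lutra up to the same node: 3 branches. Total: 4 + 3 = 7.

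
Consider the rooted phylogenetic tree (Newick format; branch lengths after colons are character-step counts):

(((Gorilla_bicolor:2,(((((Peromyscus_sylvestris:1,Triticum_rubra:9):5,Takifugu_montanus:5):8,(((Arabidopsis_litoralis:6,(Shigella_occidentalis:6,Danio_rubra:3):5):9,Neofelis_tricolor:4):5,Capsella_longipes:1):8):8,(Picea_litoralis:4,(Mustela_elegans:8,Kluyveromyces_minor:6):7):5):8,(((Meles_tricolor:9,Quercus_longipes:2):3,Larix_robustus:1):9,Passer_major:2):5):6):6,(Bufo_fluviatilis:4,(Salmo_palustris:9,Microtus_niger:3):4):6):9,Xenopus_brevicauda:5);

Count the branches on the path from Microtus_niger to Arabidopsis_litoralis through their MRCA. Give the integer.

The MRCA of Microtus_niger and Arabidopsis_litoralis is the node subtending ((Gorilla_bicolor,(((((Peromyscus_sylvestris,Triticum_rubra),Takifugu_montanus),(((Arabidopsis_litoralis,(Shigella_occidentalis,Danio_rubra)),Neofelis_tricolor),Capsella_longipes)),(Picea_litoralis,(Mustela_elegans,Kluyveromyces_minor))),(((Meles_tricolor,Quercus_longipes),Larix_robustus),Passer_major))),(Bufo_fluviatilis,(Salmo_palustris,Microtus_niger))).
From Microtus_niger up to that node: 3 branches. From Arabidopsis_litoralis up to the same node: 8 branches. Total: 3 + 8 = 11.

11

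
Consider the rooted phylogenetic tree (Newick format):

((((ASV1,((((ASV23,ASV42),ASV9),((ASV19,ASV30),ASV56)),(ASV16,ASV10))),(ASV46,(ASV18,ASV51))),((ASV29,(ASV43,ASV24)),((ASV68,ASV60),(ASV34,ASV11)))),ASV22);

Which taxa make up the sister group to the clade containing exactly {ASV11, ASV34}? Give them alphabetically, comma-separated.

ASV60, ASV68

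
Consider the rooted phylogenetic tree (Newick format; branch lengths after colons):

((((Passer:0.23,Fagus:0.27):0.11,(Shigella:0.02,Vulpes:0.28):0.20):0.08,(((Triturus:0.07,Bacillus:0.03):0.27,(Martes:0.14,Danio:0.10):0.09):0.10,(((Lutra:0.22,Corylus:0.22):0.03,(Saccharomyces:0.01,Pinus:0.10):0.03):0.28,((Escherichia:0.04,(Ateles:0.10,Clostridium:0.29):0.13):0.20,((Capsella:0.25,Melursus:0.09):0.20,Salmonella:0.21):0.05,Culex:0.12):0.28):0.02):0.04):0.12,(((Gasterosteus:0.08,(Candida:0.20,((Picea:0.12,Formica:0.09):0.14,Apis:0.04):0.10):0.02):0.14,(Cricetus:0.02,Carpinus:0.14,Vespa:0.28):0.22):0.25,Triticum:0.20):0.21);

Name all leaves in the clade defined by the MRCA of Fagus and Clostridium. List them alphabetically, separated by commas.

Ateles, Bacillus, Capsella, Clostridium, Corylus, Culex, Danio, Escherichia, Fagus, Lutra, Martes, Melursus, Passer, Pinus, Saccharomyces, Salmonella, Shigella, Triturus, Vulpes

Tracing Fagus: it sits inside (Passer,Fagus).
Tracing Clostridium: it sits inside (Ateles,Clostridium).
The smallest clade enclosing both is (((Passer,Fagus),(Shigella,Vulpes)),(((Triturus,Bacillus),(Martes,Danio)),(((Lutra,Corylus),(Saccharomyces,Pinus)),((Escherichia,(Ateles,Clostridium)),((Capsella,Melursus),Salmonella),Culex)))); the answer is its 19 terminal taxa in alphabetical order.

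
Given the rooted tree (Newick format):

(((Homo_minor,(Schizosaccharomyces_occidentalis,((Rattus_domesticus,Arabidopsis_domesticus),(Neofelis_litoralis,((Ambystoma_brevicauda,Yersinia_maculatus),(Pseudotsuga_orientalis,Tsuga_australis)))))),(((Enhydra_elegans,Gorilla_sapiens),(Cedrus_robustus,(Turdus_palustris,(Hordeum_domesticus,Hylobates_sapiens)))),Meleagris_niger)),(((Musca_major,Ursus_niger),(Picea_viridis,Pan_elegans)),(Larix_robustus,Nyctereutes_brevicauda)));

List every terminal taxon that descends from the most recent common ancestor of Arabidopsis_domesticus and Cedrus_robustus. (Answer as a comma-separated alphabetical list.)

Tracing Arabidopsis_domesticus: it sits inside (Rattus_domesticus,Arabidopsis_domesticus).
Tracing Cedrus_robustus: it sits inside (Cedrus_robustus,(Turdus_palustris,(Hordeum_domesticus,Hylobates_sapiens))).
The smallest clade enclosing both is ((Homo_minor,(Schizosaccharomyces_occidentalis,((Rattus_domesticus,Arabidopsis_domesticus),(Neofelis_litoralis,((Ambystoma_brevicauda,Yersinia_maculatus),(Pseudotsuga_orientalis,Tsuga_australis)))))),(((Enhydra_elegans,Gorilla_sapiens),(Cedrus_robustus,(Turdus_palustris,(Hordeum_domesticus,Hylobates_sapiens)))),Meleagris_niger)); the answer is its 16 terminal taxa in alphabetical order.

Ambystoma_brevicauda, Arabidopsis_domesticus, Cedrus_robustus, Enhydra_elegans, Gorilla_sapiens, Homo_minor, Hordeum_domesticus, Hylobates_sapiens, Meleagris_niger, Neofelis_litoralis, Pseudotsuga_orientalis, Rattus_domesticus, Schizosaccharomyces_occidentalis, Tsuga_australis, Turdus_palustris, Yersinia_maculatus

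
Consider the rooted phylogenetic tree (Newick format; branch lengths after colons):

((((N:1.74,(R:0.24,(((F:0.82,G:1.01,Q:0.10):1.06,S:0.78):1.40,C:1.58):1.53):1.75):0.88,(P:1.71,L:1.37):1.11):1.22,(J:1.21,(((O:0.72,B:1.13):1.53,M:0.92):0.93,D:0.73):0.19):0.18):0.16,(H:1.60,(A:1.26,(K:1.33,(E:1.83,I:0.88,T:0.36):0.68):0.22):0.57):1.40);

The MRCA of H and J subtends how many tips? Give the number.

20

The MRCA of H and J is the root, so the clade is the entire tree.
That clade contains 20 terminal taxa: A, B, C, D, E, F, G, H, I, J, K, L, M, N, O, P, Q, R, S, T.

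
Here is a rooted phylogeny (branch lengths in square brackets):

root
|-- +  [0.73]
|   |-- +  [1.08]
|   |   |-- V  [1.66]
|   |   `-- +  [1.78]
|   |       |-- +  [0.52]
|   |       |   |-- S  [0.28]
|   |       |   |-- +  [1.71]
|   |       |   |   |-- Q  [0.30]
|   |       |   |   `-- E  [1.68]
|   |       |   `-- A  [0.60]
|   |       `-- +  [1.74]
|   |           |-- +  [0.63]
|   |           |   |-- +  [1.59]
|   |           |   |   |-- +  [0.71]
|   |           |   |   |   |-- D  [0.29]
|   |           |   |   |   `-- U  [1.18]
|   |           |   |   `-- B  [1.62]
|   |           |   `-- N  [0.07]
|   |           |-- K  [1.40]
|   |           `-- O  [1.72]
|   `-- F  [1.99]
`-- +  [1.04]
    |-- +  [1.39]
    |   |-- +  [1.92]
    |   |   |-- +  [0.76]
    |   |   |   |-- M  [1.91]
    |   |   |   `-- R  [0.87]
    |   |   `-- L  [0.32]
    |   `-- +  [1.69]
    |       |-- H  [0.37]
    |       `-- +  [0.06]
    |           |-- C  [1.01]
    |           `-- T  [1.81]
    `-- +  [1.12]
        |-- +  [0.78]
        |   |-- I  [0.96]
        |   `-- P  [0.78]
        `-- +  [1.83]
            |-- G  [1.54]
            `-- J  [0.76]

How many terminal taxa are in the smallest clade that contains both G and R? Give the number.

The MRCA of G and R is the node subtending ((((M,R),L),(H,(C,T))),((I,P),(G,J))).
That clade contains 10 terminal taxa: C, G, H, I, J, L, M, P, R, T.

10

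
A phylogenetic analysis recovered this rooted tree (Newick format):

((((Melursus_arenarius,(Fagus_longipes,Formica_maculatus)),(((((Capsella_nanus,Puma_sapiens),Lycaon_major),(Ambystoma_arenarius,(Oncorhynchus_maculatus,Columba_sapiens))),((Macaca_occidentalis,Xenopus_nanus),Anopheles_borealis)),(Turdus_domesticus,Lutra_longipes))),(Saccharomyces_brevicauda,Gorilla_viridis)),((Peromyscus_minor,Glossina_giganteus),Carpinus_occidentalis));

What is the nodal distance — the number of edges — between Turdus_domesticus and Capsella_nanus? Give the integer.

7

The MRCA of Turdus_domesticus and Capsella_nanus is the node subtending (((((Capsella_nanus,Puma_sapiens),Lycaon_major),(Ambystoma_arenarius,(Oncorhynchus_maculatus,Columba_sapiens))),((Macaca_occidentalis,Xenopus_nanus),Anopheles_borealis)),(Turdus_domesticus,Lutra_longipes)).
From Turdus_domesticus up to that node: 2 branches. From Capsella_nanus up to the same node: 5 branches. Total: 2 + 5 = 7.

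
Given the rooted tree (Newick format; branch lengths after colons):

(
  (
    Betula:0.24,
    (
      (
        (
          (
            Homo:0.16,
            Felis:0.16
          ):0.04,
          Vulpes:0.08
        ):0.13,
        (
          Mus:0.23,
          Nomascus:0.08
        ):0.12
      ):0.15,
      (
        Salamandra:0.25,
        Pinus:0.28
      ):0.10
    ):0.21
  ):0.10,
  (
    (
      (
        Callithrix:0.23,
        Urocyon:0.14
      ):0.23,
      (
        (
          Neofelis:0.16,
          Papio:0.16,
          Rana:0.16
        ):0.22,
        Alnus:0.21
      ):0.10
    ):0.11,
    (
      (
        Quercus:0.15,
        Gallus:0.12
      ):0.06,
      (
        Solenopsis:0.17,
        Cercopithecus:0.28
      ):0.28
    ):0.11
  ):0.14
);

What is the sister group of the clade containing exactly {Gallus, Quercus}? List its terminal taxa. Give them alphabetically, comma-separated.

Cercopithecus, Solenopsis

The clade containing exactly {Gallus, Quercus} attaches to the tree at the node subtending ((Quercus,Gallus),(Solenopsis,Cercopithecus)).
The other lineage descending from that same node — the sister group — is (Solenopsis,Cercopithecus); its 2 tips in alphabetical order are the answer.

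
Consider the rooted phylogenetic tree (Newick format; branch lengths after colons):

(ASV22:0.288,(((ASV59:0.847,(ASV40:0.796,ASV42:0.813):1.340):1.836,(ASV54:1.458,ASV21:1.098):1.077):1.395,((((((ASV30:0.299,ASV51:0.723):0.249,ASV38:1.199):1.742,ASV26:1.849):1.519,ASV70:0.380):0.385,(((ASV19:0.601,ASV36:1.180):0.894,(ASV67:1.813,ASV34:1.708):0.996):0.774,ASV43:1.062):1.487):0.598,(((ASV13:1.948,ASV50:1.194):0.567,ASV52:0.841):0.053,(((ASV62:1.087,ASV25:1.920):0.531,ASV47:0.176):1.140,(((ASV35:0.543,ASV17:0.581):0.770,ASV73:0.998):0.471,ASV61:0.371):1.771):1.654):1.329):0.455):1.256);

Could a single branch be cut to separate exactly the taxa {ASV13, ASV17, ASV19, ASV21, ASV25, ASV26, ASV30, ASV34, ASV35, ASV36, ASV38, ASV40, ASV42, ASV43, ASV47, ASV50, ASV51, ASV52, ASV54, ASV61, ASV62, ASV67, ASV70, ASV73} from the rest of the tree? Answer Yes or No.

No

The MRCA of the listed taxa subtends (((ASV59,(ASV40,ASV42)),(ASV54,ASV21)),((((((ASV30,ASV51),ASV38),ASV26),ASV70),(((ASV19,ASV36),(ASV67,ASV34)),ASV43)),(((ASV13,ASV50),ASV52),(((ASV62,ASV25),ASV47),(((ASV35,ASV17),ASV73),ASV61))))).
That clade also contains ASV59, which is not in the proposed group, so the group is not monophyletic.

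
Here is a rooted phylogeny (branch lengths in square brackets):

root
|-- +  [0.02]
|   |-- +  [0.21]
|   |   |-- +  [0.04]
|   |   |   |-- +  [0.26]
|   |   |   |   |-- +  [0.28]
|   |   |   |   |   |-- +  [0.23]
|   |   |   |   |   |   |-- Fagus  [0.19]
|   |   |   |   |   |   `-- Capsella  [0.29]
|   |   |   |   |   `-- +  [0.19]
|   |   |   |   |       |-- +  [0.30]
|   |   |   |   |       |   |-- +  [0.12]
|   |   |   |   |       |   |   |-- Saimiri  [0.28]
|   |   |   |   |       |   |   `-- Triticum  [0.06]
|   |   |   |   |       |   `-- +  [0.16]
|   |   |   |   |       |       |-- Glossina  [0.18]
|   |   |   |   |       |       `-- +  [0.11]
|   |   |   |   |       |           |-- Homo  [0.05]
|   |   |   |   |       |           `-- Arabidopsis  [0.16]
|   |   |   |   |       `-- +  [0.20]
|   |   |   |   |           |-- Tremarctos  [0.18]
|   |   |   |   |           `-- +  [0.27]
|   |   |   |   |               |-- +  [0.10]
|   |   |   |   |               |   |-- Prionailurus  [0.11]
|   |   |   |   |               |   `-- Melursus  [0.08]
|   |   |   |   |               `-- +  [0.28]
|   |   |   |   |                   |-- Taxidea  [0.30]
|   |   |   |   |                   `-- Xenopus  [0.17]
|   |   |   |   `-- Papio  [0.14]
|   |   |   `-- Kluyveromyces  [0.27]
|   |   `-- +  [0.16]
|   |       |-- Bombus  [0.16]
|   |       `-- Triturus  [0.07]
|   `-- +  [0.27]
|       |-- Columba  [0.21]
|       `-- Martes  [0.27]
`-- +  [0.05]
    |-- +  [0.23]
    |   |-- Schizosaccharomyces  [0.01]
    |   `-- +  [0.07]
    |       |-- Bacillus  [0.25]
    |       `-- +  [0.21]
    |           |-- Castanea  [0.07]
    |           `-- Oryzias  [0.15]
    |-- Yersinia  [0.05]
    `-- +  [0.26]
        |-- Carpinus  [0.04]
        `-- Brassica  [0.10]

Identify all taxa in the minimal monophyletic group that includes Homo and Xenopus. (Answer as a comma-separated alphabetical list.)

Tracing Homo: it sits inside (Homo,Arabidopsis).
Tracing Xenopus: it sits inside (Taxidea,Xenopus).
The smallest clade enclosing both is (((Saimiri,Triticum),(Glossina,(Homo,Arabidopsis))),(Tremarctos,((Prionailurus,Melursus),(Taxidea,Xenopus)))); the answer is its 10 terminal taxa in alphabetical order.

Arabidopsis, Glossina, Homo, Melursus, Prionailurus, Saimiri, Taxidea, Tremarctos, Triticum, Xenopus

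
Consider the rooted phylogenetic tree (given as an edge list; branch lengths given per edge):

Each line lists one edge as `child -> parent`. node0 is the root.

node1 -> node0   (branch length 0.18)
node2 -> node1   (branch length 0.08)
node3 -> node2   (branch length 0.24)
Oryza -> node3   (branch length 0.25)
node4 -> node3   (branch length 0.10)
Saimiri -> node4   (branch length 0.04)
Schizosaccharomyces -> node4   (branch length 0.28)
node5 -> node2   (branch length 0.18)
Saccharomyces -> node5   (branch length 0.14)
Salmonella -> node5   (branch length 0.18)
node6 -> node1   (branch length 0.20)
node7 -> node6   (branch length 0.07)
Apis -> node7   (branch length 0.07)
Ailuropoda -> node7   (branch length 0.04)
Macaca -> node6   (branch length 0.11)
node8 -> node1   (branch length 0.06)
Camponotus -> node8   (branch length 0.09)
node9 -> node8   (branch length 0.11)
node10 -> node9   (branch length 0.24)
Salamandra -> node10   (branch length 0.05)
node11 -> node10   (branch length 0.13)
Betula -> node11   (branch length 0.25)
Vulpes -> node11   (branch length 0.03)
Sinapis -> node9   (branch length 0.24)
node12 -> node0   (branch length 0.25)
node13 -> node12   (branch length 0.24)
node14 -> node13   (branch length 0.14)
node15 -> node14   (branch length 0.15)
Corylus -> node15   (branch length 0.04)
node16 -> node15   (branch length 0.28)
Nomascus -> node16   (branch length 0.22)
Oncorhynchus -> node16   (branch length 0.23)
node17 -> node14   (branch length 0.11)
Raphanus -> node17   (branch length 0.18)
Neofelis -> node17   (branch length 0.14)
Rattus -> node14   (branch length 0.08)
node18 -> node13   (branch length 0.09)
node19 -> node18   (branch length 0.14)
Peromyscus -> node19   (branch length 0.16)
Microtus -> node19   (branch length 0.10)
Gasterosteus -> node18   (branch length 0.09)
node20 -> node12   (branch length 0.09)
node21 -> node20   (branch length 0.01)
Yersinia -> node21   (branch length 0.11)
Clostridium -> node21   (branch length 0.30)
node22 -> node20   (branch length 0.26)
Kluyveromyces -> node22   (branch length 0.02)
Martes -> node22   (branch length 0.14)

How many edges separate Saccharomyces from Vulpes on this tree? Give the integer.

8

The MRCA of Saccharomyces and Vulpes is the node subtending (((Oryza,(Saimiri,Schizosaccharomyces)),(Saccharomyces,Salmonella)),((Apis,Ailuropoda),Macaca),(Camponotus,((Salamandra,(Betula,Vulpes)),Sinapis))).
From Saccharomyces up to that node: 3 branches. From Vulpes up to the same node: 5 branches. Total: 3 + 5 = 8.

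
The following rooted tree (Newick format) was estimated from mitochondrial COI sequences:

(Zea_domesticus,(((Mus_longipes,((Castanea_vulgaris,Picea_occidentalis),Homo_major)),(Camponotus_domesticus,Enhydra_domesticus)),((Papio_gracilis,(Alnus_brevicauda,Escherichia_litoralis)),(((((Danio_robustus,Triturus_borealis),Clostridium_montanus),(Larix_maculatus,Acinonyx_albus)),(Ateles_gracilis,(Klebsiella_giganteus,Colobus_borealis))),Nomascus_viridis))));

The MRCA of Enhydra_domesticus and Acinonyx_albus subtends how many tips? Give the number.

The MRCA of Enhydra_domesticus and Acinonyx_albus is the node subtending (((Mus_longipes,((Castanea_vulgaris,Picea_occidentalis),Homo_major)),(Camponotus_domesticus,Enhydra_domesticus)),((Papio_gracilis,(Alnus_brevicauda,Escherichia_litoralis)),(((((Danio_robustus,Triturus_borealis),Clostridium_montanus),(Larix_maculatus,Acinonyx_albus)),(Ateles_gracilis,(Klebsiella_giganteus,Colobus_borealis))),Nomascus_viridis))).
That clade contains 18 terminal taxa: Acinonyx_albus, Alnus_brevicauda, Ateles_gracilis, Camponotus_domesticus, Castanea_vulgaris, Clostridium_montanus, Colobus_borealis, Danio_robustus, Enhydra_domesticus, Escherichia_litoralis, Homo_major, Klebsiella_giganteus, Larix_maculatus, Mus_longipes, Nomascus_viridis, Papio_gracilis, Picea_occidentalis, Triturus_borealis.

18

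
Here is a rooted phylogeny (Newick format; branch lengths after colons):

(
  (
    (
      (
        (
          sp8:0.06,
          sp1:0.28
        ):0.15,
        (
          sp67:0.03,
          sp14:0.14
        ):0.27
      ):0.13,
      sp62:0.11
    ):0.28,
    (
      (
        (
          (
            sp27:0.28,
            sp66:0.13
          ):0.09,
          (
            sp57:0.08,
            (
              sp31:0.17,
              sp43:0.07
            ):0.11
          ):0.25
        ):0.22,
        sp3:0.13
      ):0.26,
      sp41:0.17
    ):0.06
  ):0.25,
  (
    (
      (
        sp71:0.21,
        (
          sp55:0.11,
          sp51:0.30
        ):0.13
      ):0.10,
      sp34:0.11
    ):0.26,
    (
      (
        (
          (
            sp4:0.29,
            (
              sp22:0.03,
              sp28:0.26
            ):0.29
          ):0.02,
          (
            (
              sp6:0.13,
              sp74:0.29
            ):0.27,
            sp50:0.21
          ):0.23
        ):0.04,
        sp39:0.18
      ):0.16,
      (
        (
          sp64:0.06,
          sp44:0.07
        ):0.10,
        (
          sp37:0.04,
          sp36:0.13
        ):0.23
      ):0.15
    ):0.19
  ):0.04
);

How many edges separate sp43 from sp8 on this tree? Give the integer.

10

The MRCA of sp43 and sp8 is the node subtending ((((sp8,sp1),(sp67,sp14)),sp62),((((sp27,sp66),(sp57,(sp31,sp43))),sp3),sp41)).
From sp43 up to that node: 6 branches. From sp8 up to the same node: 4 branches. Total: 6 + 4 = 10.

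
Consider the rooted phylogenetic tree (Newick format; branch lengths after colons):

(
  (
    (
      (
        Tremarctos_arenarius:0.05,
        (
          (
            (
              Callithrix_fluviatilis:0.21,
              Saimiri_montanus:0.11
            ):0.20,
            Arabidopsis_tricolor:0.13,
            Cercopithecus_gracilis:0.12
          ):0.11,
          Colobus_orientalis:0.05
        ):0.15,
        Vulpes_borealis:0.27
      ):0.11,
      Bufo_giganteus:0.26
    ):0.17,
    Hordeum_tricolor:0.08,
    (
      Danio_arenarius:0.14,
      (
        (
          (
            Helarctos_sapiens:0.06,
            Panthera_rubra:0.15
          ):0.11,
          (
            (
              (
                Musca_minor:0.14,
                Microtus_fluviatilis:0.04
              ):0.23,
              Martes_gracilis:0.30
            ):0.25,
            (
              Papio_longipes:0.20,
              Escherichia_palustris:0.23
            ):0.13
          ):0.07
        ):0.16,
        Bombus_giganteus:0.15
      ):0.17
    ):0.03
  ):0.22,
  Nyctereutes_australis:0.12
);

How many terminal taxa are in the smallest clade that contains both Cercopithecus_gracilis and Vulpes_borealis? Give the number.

7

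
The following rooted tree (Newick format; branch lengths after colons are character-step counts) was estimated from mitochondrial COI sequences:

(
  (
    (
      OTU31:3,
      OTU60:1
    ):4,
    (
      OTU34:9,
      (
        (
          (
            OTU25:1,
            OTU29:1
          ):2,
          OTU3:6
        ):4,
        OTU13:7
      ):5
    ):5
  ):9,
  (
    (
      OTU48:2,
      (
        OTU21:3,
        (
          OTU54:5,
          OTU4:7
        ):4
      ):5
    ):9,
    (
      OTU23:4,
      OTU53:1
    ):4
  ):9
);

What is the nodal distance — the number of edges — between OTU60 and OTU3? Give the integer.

The MRCA of OTU60 and OTU3 is the node subtending ((OTU31,OTU60),(OTU34,(((OTU25,OTU29),OTU3),OTU13))).
From OTU60 up to that node: 2 branches. From OTU3 up to the same node: 4 branches. Total: 2 + 4 = 6.

6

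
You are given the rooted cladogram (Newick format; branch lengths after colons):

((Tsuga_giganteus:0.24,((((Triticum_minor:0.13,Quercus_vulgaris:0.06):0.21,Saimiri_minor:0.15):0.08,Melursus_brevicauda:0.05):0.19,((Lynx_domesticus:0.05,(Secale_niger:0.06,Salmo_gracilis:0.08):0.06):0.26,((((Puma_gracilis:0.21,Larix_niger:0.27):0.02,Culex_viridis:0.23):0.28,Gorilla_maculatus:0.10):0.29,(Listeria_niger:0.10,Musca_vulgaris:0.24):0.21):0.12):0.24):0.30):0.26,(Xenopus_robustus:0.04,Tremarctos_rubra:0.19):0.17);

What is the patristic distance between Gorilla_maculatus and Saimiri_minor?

1.17

The path runs Gorilla_maculatus → … → MRCA → … → Saimiri_minor; the MRCA is the node subtending ((((Triticum_minor,Quercus_vulgaris),Saimiri_minor),Melursus_brevicauda),((Lynx_domesticus,(Secale_niger,Salmo_gracilis)),((((Puma_gracilis,Larix_niger),Culex_viridis),Gorilla_maculatus),(Listeria_niger,Musca_vulgaris)))).
Branch lengths along that path: 0.10 + 0.29 + 0.12 + 0.24 + 0.19 + 0.08 + 0.15 = 1.17.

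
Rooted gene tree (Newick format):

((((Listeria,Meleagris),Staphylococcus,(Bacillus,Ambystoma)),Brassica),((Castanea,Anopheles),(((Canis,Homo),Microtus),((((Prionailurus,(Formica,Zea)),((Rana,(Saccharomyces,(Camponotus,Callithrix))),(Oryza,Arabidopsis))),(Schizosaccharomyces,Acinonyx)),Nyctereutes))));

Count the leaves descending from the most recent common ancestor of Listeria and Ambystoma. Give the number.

5

The MRCA of Listeria and Ambystoma is the node subtending ((Listeria,Meleagris),Staphylococcus,(Bacillus,Ambystoma)).
That clade contains 5 terminal taxa: Ambystoma, Bacillus, Listeria, Meleagris, Staphylococcus.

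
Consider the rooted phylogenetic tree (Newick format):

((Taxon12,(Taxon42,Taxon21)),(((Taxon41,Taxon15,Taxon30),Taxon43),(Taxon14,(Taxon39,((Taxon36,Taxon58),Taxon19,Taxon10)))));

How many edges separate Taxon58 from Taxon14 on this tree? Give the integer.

5

The MRCA of Taxon58 and Taxon14 is the node subtending (Taxon14,(Taxon39,((Taxon36,Taxon58),Taxon19,Taxon10))).
From Taxon58 up to that node: 4 branches. From Taxon14 up to the same node: 1 branch. Total: 4 + 1 = 5.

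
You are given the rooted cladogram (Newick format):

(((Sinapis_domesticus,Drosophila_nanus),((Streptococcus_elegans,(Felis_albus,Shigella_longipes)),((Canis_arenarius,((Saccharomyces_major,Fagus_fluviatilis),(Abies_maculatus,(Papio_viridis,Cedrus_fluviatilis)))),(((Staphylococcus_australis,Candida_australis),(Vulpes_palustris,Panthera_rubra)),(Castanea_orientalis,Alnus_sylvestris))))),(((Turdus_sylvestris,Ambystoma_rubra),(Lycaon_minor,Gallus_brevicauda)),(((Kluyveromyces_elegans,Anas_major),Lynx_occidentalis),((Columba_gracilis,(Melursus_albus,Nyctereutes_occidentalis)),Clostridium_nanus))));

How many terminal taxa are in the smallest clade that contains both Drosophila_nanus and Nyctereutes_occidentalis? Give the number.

28

The MRCA of Drosophila_nanus and Nyctereutes_occidentalis is the root, so the clade is the entire tree.
That clade contains 28 terminal taxa: Abies_maculatus, Alnus_sylvestris, Ambystoma_rubra, Anas_major, Candida_australis, Canis_arenarius, Castanea_orientalis, Cedrus_fluviatilis, Clostridium_nanus, Columba_gracilis, Drosophila_nanus, Fagus_fluviatilis, Felis_albus, Gallus_brevicauda, Kluyveromyces_elegans, Lycaon_minor, Lynx_occidentalis, Melursus_albus, Nyctereutes_occidentalis, Panthera_rubra, Papio_viridis, Saccharomyces_major, Shigella_longipes, Sinapis_domesticus, Staphylococcus_australis, Streptococcus_elegans, Turdus_sylvestris, Vulpes_palustris.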